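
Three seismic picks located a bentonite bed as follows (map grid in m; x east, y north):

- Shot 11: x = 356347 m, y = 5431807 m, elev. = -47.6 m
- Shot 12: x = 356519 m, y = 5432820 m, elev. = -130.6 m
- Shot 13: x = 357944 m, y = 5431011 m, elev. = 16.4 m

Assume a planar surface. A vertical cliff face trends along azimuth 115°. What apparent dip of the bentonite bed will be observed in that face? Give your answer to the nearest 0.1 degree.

1.9°

Two edge vectors: Shot 11→Shot 12 = (172, 1013, -83), Shot 11→Shot 13 = (1597, -796, 64).
Normal n = (Shot 11→Shot 12) × (Shot 11→Shot 13) = (-1236, -143559, -1754673).
So ∂z/∂x = −n_x/n_z = −0.00070 and ∂z/∂y = −n_y/n_z = −0.08182.
Unit vector along 115° is (sin 115°, cos 115°) = (0.9063, -0.4226).
Slope in that direction = a·(0.9063) + b·(-0.4226) = 0.03394.
Apparent dip = arctan|0.03394| = 1.9° (true dip is 4.7°, so apparent ≤ true as expected).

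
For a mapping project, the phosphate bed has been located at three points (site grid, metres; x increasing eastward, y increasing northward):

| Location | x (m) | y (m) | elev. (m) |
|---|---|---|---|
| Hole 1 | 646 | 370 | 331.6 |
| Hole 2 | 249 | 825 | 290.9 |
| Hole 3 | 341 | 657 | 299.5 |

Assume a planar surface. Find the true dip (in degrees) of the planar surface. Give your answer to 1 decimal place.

Two edge vectors: Hole 1→Hole 2 = (-397, 455, -40.7), Hole 1→Hole 3 = (-305, 287, -32.1).
Normal n = (Hole 1→Hole 2) × (Hole 1→Hole 3) = (-2924.6, -330.2, 24836).
So ∂z/∂x = −n_x/n_z = 0.11776 and ∂z/∂y = −n_y/n_z = 0.01330.
Gradient magnitude |∇z| = √(a² + b²) = √(0.01387 + 0.00018) = 0.11850.
True dip = arctan(0.11850) = 6.8°, dipping toward W (azimuth ≈ 264°).

6.8°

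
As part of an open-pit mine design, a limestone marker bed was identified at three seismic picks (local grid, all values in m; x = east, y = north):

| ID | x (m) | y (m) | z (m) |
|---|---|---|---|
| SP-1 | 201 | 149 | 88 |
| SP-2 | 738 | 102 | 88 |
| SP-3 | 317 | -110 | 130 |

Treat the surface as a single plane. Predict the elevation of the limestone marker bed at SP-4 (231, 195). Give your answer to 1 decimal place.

79.8 m

Two edge vectors: SP-1→SP-2 = (537, -47, 0), SP-1→SP-3 = (116, -259, 42).
Normal n = (SP-1→SP-2) × (SP-1→SP-3) = (-1974, -22554, -133631).
So ∂z/∂x = −n_x/n_z = −0.01477 and ∂z/∂y = −n_y/n_z = −0.16878.
Intercept c from SP-1: 88 + 2.97 + 25.15 = 116.12.
At (231, 195): z = −3.4 − 32.9 + 116.12 = 79.8 m.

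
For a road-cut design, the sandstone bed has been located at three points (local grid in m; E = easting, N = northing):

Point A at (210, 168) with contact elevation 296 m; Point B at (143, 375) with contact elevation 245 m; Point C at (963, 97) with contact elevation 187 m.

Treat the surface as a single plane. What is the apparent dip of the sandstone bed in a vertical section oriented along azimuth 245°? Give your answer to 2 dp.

Two edge vectors: Point A→Point B = (-67, 207, -51), Point A→Point C = (753, -71, -109).
Normal n = (Point A→Point B) × (Point A→Point C) = (-26184, -45706, -151114).
So ∂z/∂E = −n_x/n_z = −0.17327 and ∂z/∂N = −n_y/n_z = −0.30246.
Unit vector along 245° is (sin 245°, cos 245°) = (-0.9063, -0.4226).
Slope in that direction = a·(-0.9063) + b·(-0.4226) = 0.28486.
Apparent dip = arctan|0.28486| = 15.90° (true dip is 19.2°, so apparent ≤ true as expected).

15.90°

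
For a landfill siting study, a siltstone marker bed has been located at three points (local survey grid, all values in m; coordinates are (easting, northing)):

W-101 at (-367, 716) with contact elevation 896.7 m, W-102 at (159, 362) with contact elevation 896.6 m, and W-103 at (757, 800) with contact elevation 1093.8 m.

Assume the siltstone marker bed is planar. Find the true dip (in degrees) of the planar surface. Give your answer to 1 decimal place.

Two edge vectors: W-101→W-102 = (526, -354, -0.1), W-101→W-103 = (1124, 84, 197.1).
Normal n = (W-101→W-102) × (W-101→W-103) = (-69765, -103787, 442080).
So ∂z/∂E = −n_x/n_z = 0.15781 and ∂z/∂N = −n_y/n_z = 0.23477.
Gradient magnitude |∇z| = √(a² + b²) = √(0.02490 + 0.05512) = 0.28288.
True dip = arctan(0.28288) = 15.8°, dipping toward SW (azimuth ≈ 214°).

15.8°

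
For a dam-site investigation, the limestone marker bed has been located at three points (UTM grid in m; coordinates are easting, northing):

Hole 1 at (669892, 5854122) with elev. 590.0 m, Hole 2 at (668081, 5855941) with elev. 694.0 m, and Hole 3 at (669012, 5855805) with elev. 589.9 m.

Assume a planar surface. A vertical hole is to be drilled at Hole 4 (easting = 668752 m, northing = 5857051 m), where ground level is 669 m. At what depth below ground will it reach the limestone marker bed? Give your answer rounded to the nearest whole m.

Two edge vectors: Hole 1→Hole 2 = (-1811, 1819, 104), Hole 1→Hole 3 = (-880, 1683, -0.1).
Normal n = (Hole 1→Hole 2) × (Hole 1→Hole 3) = (-175213.9, -91701.1, -1447193).
So ∂z/∂easting = −n_x/n_z = −0.12107155 and ∂z/∂northing = −n_y/n_z = −0.06336480.
Intercept c from Hole 1: 590 + 81104.86 + 370945.29 = 452640.15.
At (668752, 5857051): z_contact = −80966.8 − 371130.9 + 452640.15 = 542.4 m.
Depth below ground = 669 − 542.4 = 127 m.

127 m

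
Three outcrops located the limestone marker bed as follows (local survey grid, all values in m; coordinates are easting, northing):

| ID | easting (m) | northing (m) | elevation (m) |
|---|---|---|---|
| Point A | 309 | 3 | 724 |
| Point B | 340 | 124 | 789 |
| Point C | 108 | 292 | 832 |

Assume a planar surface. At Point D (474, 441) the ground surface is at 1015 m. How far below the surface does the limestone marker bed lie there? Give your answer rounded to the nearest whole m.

Two edge vectors: Point A→Point B = (31, 121, 65), Point A→Point C = (-201, 289, 108).
Normal n = (Point A→Point B) × (Point A→Point C) = (-5717, -16413, 33280).
So ∂z/∂easting = −n_x/n_z = 0.17178 and ∂z/∂northing = −n_y/n_z = 0.49318.
Intercept c from Point A: 724 − 53.08 − 1.48 = 669.44.
At (474, 441): z_contact = 81.4 + 217.5 + 669.44 = 968.4 m.
Depth below ground = 1015 − 968.4 = 47 m.

47 m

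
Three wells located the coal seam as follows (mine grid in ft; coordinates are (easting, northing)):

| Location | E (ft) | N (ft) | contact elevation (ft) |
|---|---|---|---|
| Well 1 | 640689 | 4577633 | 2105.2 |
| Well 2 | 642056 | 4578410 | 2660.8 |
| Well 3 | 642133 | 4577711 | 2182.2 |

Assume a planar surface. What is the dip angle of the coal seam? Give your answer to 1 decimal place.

34.5°

Two edge vectors: Well 1→Well 2 = (1367, 777, 555.6), Well 1→Well 3 = (1444, 78, 77).
Normal n = (Well 1→Well 2) × (Well 1→Well 3) = (16492.2, 697027.4, -1015362).
So ∂z/∂E = −n_x/n_z = 0.01624 and ∂z/∂N = −n_y/n_z = 0.68648.
Gradient magnitude |∇z| = √(a² + b²) = √(0.00026 + 0.47126) = 0.68667.
True dip = arctan(0.68667) = 34.5°, dipping toward S (azimuth ≈ 181°).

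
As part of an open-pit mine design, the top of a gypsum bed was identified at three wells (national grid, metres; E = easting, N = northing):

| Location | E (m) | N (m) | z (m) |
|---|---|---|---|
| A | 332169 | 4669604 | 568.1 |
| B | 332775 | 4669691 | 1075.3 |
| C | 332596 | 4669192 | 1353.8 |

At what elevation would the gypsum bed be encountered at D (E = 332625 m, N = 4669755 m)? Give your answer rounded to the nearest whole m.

Two edge vectors: A→B = (606, 87, 507.2), A→C = (427, -412, 785.7).
Normal n = (A→B) × (A→C) = (277322.3, -259559.8, -286821).
So ∂z/∂E = −n_x/n_z = 0.96688283 and ∂z/∂N = −n_y/n_z = −0.90495396.
Intercept c from A: 568.1 − 321168.50 + 4225776.64 = 3905176.23.
At (332625, 4669755): z = 321609.4 − 4225913.3 + 3905176.23 = 872.4 m.

872 m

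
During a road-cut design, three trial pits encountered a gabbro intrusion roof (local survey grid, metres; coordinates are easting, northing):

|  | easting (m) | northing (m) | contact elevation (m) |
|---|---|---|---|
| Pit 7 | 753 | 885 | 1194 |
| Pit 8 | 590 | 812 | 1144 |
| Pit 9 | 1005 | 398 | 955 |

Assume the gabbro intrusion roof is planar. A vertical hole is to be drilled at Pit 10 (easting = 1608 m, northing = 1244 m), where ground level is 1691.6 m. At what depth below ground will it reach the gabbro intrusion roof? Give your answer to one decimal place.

247.9 m

Let the plane be z = a·easting + b·northing + c.
Pit 8−Pit 7: −163a − 73b = −50;  Pit 9−Pit 7: 252a − 487b = −239.
Solving gives a = 0.070599, b = 0.527292.
Then c = 1194 − a·753 − b·885 = 674.19.
At (1608, 1244): z_contact = 113.52 + 655.95 + 674.19 = 1443.66 m.
Depth below ground = 1691.6 − 1443.66 = 247.9 m.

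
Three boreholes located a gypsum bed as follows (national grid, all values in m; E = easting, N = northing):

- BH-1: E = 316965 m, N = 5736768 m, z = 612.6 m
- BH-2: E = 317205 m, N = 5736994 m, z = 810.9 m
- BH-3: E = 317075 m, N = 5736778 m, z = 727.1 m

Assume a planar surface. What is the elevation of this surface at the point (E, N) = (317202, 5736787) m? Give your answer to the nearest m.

860 m

Let the plane be z = a·E + b·N + c.
BH-2−BH-1: 240a + 226b = 198.3;  BH-3−BH-1: 110a + 10b = 114.5.
Solving gives a = 1.06384684, b = −0.25231523.
Then c = 612.6 − a·316965 − b·5736768 = 1110884.31.
At (317202, 5736787): z = 337454.3 − 1447478.7 + 1110884.31 = 859.9 m.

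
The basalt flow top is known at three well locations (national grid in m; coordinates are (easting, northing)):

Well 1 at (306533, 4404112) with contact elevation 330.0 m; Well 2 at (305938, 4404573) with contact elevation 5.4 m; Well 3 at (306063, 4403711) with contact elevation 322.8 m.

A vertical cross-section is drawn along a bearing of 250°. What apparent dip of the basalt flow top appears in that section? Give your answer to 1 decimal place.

Two edge vectors: Well 1→Well 2 = (-595, 461, -324.6), Well 1→Well 3 = (-470, -401, -7.2).
Normal n = (Well 1→Well 2) × (Well 1→Well 3) = (-133483.8, 148278, 455265).
So ∂z/∂E = −n_x/n_z = 0.29320 and ∂z/∂N = −n_y/n_z = −0.32570.
Unit vector along 250° is (sin 250°, cos 250°) = (-0.9397, -0.3420).
Slope in that direction = a·(-0.9397) + b·(-0.3420) = −0.16412.
Apparent dip = arctan|0.16412| = 9.3° (true dip is 23.7°, so apparent ≤ true as expected).

9.3°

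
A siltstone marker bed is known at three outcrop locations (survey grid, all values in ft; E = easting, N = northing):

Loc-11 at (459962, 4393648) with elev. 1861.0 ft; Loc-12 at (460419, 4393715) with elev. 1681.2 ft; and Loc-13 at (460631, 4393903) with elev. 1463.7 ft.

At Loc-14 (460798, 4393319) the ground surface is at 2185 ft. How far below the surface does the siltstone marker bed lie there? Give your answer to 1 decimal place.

267.0 ft

Let the plane be z = a·E + b·N + c.
Loc-12−Loc-11: 457a + 67b = −179.8;  Loc-13−Loc-11: 669a + 255b = −397.3.
Solving gives a = −0.268154563, b = −0.854527834.
Then c = 1861 − a·459962 − b·4393648 = 3879696.42.
At (460798, 4393319): z_contact = −123565.09 − 3754213.37 + 3879696.42 = 1917.96 ft.
Depth below ground = 2185 − 1917.96 = 267.0 ft.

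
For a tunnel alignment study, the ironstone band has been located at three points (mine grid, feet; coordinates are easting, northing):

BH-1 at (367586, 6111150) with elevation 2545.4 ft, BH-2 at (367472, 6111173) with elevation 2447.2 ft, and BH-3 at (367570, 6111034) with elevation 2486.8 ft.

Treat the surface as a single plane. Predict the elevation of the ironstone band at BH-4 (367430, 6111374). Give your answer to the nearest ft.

Two edge vectors: BH-1→BH-2 = (-114, 23, -98.2), BH-1→BH-3 = (-16, -116, -58.6).
Normal n = (BH-1→BH-2) × (BH-1→BH-3) = (-12739, -5109.2, 13592).
So ∂z/∂easting = −n_x/n_z = 0.93724250 and ∂z/∂northing = −n_y/n_z = 0.37589759.
Intercept c from BH-1: 2545.4 − 344517.22 − 2297166.54 = −2639138.36.
At (367430, 6111374): z = 344371.0 + 2297250.7 − 2639138.36 = 2483.4 ft.

2483 ft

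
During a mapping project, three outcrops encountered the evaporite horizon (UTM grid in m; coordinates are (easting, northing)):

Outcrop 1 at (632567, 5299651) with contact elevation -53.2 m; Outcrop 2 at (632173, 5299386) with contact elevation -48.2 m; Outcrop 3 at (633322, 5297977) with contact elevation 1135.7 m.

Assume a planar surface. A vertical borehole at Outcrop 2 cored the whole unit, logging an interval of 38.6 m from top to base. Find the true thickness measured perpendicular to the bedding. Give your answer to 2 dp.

Two edge vectors: Outcrop 1→Outcrop 2 = (-394, -265, 5), Outcrop 1→Outcrop 3 = (755, -1674, 1188.9).
Normal n = (Outcrop 1→Outcrop 2) × (Outcrop 1→Outcrop 3) = (-306688.5, 472201.6, 859631).
So ∂z/∂E = −n_x/n_z = 0.35677 and ∂z/∂N = −n_y/n_z = −0.54931.
|∇z| = √(a²+b²) = 0.65500, so dip δ = arctan(0.65500) = 33.22°.
True thickness = vertical thickness × cos δ = 38.6 × cos 33.22° = 32.29 m.

32.29 m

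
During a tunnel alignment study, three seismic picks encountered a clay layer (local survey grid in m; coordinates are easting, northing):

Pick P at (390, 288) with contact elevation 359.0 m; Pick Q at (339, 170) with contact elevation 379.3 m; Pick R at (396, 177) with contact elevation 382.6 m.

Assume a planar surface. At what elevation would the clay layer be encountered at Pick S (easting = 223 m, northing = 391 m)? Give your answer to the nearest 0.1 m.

Two edge vectors: Pick P→Pick Q = (-51, -118, 20.3), Pick P→Pick R = (6, -111, 23.6).
Normal n = (Pick P→Pick Q) × (Pick P→Pick R) = (-531.5, 1325.4, 6369).
So ∂z/∂easting = −n_x/n_z = 0.08345 and ∂z/∂northing = −n_y/n_z = −0.20810.
Intercept c from Pick P: 359 − 32.55 + 59.93 = 386.39.
At (223, 391): z = 18.6 − 81.4 + 386.39 = 323.6 m.

323.6 m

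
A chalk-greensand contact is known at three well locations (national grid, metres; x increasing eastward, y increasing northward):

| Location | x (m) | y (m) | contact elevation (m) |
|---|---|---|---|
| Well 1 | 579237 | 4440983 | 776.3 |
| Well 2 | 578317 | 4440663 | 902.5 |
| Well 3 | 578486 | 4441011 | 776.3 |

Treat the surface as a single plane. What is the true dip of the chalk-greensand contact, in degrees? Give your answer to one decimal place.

19.6°

Let the plane be z = a·x + b·y + c.
Well 2−Well 1: −920a − 320b = 126.2;  Well 3−Well 1: −751a + 28b = 0.
Solving gives a = −0.01328, b = −0.35619.
Gradient magnitude |∇z| = √(a² + b²) = √(0.00018 + 0.12687) = 0.35644.
True dip = arctan(0.35644) = 19.6°, dipping toward N (azimuth ≈ 002°).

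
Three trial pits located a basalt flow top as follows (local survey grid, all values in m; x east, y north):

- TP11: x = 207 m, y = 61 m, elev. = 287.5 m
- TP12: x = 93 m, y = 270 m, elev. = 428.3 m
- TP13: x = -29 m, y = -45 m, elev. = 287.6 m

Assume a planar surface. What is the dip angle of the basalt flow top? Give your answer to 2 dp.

Two edge vectors: TP11→TP12 = (-114, 209, 140.8), TP11→TP13 = (-236, -106, 0.1).
Normal n = (TP11→TP12) × (TP11→TP13) = (14945.7, -33217.4, 61408).
So ∂z/∂x = −n_x/n_z = −0.24338 and ∂z/∂y = −n_y/n_z = 0.54093.
Gradient magnitude |∇z| = √(a² + b²) = √(0.05924 + 0.29260) = 0.59316.
True dip = arctan(0.59316) = 30.67°, dipping toward SSE (azimuth ≈ 156°).

30.67°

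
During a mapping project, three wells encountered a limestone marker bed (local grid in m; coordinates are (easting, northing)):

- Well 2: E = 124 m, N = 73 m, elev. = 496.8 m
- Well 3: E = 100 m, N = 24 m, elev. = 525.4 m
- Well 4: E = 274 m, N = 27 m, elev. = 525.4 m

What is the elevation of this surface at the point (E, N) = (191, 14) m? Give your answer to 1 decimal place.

Two edge vectors: Well 2→Well 3 = (-24, -49, 28.6), Well 2→Well 4 = (150, -46, 28.6).
Normal n = (Well 2→Well 3) × (Well 2→Well 4) = (-85.8, 4976.4, 8454).
So ∂z/∂E = −n_x/n_z = 0.01015 and ∂z/∂N = −n_y/n_z = −0.58864.
Intercept c from Well 2: 496.8 − 1.26 + 42.97 = 538.51.
At (191, 14): z = 1.9 − 8.2 + 538.51 = 532.2 m.

532.2 m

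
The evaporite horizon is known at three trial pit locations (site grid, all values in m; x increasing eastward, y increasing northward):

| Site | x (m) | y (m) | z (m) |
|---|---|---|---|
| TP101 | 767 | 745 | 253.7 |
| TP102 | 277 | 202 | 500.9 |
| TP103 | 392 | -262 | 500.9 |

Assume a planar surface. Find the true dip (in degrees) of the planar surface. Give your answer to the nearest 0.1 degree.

Let the plane be z = a·x + b·y + c.
TP102−TP101: −490a − 543b = 247.2;  TP103−TP101: −375a − 1007b = 247.2.
Solving gives a = −0.39579, b = −0.09809.
Gradient magnitude |∇z| = √(a² + b²) = √(0.15665 + 0.00962) = 0.40776.
True dip = arctan(0.40776) = 22.2°, dipping toward ENE (azimuth ≈ 076°).

22.2°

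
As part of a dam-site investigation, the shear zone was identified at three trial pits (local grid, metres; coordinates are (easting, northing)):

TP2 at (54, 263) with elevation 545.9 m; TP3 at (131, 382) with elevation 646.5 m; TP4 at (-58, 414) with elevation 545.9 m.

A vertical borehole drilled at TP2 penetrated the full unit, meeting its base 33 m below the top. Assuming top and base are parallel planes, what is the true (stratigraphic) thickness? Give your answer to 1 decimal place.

26.3 m

Let the plane be z = a·E + b·N + c.
TP3−TP2: 77a + 119b = 100.6;  TP4−TP2: −112a + 151b = 0.
Solving gives a = 0.60872, b = 0.45150.
|∇z| = √(a²+b²) = 0.75789, so dip δ = arctan(0.75789) = 37.16°.
True thickness = vertical thickness × cos δ = 33 × cos 37.16° = 26.3 m.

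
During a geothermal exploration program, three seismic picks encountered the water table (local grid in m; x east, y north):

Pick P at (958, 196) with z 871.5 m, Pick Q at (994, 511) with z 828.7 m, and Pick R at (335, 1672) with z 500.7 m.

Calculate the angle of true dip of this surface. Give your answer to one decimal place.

15.0°

Two edge vectors: Pick P→Pick Q = (36, 315, -42.8), Pick P→Pick R = (-623, 1476, -370.8).
Normal n = (Pick P→Pick Q) × (Pick P→Pick R) = (-53629.2, 40013.2, 249381).
So ∂z/∂x = −n_x/n_z = 0.21505 and ∂z/∂y = −n_y/n_z = −0.16045.
Gradient magnitude |∇z| = √(a² + b²) = √(0.04625 + 0.02574) = 0.26831.
True dip = arctan(0.26831) = 15.0°, dipping toward NW (azimuth ≈ 307°).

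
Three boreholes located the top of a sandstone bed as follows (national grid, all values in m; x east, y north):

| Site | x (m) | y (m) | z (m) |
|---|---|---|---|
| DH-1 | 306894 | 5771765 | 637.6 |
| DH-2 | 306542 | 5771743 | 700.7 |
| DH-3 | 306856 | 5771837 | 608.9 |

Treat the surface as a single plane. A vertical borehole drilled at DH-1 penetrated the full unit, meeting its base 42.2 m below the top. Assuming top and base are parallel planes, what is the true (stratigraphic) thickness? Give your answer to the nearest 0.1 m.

Two edge vectors: DH-1→DH-2 = (-352, -22, 63.1), DH-1→DH-3 = (-38, 72, -28.7).
Normal n = (DH-1→DH-2) × (DH-1→DH-3) = (-3911.8, -12500.2, -26180).
So ∂z/∂x = −n_x/n_z = −0.14942 and ∂z/∂y = −n_y/n_z = −0.47747.
|∇z| = √(a²+b²) = 0.50030, so dip δ = arctan(0.50030) = 26.58°.
True thickness = vertical thickness × cos δ = 42.2 × cos 26.58° = 37.7 m.

37.7 m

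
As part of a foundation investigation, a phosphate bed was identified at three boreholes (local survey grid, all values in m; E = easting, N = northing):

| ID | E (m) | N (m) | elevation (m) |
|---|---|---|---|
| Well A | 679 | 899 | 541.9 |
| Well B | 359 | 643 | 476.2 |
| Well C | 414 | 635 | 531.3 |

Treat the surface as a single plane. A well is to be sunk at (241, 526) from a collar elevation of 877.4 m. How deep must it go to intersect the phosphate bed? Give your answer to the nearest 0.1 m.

Two edge vectors: Well A→Well B = (-320, -256, -65.7), Well A→Well C = (-265, -264, -10.6).
Normal n = (Well A→Well B) × (Well A→Well C) = (-14631.2, 14018.5, 16640).
So ∂z/∂E = −n_x/n_z = 0.87928 and ∂z/∂N = −n_y/n_z = −0.84246.
Intercept c from Well A: 541.9 − 597.03 + 757.37 = 702.24.
At (241, 526): z_contact = 211.91 − 443.13 + 702.24 = 471.01 m.
Depth below ground = 877.4 − 471.01 = 406.4 m.

406.4 m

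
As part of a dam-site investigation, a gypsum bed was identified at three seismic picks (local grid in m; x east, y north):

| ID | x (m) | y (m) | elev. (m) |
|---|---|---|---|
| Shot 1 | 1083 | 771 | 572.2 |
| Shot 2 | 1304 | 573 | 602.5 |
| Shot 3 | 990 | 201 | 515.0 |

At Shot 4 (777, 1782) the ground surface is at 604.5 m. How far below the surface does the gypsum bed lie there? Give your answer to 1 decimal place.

Two edge vectors: Shot 1→Shot 2 = (221, -198, 30.3), Shot 1→Shot 3 = (-93, -570, -57.2).
Normal n = (Shot 1→Shot 2) × (Shot 1→Shot 3) = (28596.6, 9823.3, -144384).
So ∂z/∂x = −n_x/n_z = 0.198059 and ∂z/∂y = −n_y/n_z = 0.068036.
Intercept c from Shot 1: 572.2 − 214.50 − 52.46 = 305.25.
At (777, 1782): z_contact = 153.89 + 121.24 + 305.25 = 580.38 m.
Depth below ground = 604.5 − 580.38 = 24.1 m.

24.1 m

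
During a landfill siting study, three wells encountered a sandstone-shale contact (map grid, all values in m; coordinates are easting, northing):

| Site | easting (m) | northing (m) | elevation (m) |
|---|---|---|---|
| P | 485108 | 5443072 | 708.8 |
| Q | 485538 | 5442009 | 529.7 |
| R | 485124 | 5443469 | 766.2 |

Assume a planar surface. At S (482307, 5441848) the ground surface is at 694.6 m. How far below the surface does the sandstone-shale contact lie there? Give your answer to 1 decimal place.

14.9 m

Two edge vectors: P→Q = (430, -1063, -179.1), P→R = (16, 397, 57.4).
Normal n = (P→Q) × (P→R) = (10086.5, -27547.6, 187718).
So ∂z/∂easting = −n_x/n_z = −0.053732194 and ∂z/∂northing = −n_y/n_z = 0.146749912.
Intercept c from P: 708.8 + 26065.92 − 798770.34 = −771995.62.
At (482307, 5441848): z_contact = −25915.41 + 798590.72 − 771995.62 = 679.68 m.
Depth below ground = 694.6 − 679.68 = 14.9 m.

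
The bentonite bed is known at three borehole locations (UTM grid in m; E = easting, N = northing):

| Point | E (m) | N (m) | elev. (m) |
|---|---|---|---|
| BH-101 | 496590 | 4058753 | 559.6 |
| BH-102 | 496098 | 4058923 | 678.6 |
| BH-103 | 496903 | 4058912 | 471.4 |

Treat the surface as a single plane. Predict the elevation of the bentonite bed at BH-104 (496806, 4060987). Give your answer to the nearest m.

Let the plane be z = a·E + b·N + c.
BH-102−BH-101: −492a + 170b = 119;  BH-103−BH-101: 313a + 159b = −88.2.
Solving gives a = −0.25803040, b = −0.04677034.
Then c = 559.6 − a·496590 − b·4058753 = 318524.18.
At (496806, 4060987): z = −128191.1 − 189933.7 + 318524.18 = 399.4 m.

399 m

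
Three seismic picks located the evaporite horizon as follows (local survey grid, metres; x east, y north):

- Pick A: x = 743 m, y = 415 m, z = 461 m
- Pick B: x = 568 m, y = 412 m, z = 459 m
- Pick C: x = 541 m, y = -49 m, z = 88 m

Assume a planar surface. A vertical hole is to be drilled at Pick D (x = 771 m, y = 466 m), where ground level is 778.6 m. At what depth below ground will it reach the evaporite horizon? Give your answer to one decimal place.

276.6 m

Two edge vectors: Pick A→Pick B = (-175, -3, -2), Pick A→Pick C = (-202, -464, -373).
Normal n = (Pick A→Pick B) × (Pick A→Pick C) = (191, -64871, 80594).
So ∂z/∂x = −n_x/n_z = −0.00237 and ∂z/∂y = −n_y/n_z = 0.80491.
Intercept c from Pick A: 461 + 1.76 − 334.04 = 128.72.
At (771, 466): z_contact = −1.83 + 375.09 + 128.72 = 501.98 m.
Depth below ground = 778.6 − 501.98 = 276.6 m.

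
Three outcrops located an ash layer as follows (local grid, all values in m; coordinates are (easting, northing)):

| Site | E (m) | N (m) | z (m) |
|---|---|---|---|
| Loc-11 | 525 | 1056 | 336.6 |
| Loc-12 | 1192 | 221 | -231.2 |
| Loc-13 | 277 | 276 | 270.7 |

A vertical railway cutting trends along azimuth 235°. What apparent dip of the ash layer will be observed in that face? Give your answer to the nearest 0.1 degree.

16.2°

Let the plane be z = a·E + b·N + c.
Loc-12−Loc-11: 667a − 835b = −567.8;  Loc-13−Loc-11: −248a − 780b = −65.9.
Solving gives a = −0.53325, b = 0.25403.
Unit vector along 235° is (sin 235°, cos 235°) = (-0.8192, -0.5736).
Slope in that direction = a·(-0.8192) + b·(-0.5736) = 0.29111.
Apparent dip = arctan|0.29111| = 16.2° (true dip is 30.6°, so apparent ≤ true as expected).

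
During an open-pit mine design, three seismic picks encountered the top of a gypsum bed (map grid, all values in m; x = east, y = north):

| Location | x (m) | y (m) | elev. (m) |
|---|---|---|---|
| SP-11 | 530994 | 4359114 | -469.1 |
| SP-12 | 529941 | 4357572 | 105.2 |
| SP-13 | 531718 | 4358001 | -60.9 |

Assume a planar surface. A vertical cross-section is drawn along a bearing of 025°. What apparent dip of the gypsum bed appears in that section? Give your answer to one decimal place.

Two edge vectors: SP-11→SP-12 = (-1053, -1542, 574.3), SP-11→SP-13 = (724, -1113, 408.2).
Normal n = (SP-11→SP-12) × (SP-11→SP-13) = (9751.5, 845627.8, 2288397).
So ∂z/∂x = −n_x/n_z = −0.00426 and ∂z/∂y = −n_y/n_z = −0.36953.
Unit vector along 025° is (sin 25°, cos 25°) = (0.4226, 0.9063).
Slope in that direction = a·(0.4226) + b·(0.9063) = −0.33671.
Apparent dip = arctan|0.33671| = 18.6° (true dip is 20.3°, so apparent ≤ true as expected).

18.6°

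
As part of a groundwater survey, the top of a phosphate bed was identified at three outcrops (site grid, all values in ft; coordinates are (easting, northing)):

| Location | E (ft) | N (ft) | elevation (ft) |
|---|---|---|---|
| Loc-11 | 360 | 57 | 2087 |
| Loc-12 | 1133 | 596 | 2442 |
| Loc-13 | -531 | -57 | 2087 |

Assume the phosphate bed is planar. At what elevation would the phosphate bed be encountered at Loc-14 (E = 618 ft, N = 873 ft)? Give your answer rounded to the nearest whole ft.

Let the plane be z = a·E + b·N + c.
Loc-12−Loc-11: 773a + 539b = 355;  Loc-13−Loc-11: −891a − 114b = 0.
Solving gives a = −0.10321, b = 0.80664.
Then c = 2087 − a·360 − b·57 = 2078.18.
At (618, 873): z = −63.8 + 704.2 + 2078.18 = 2718.6 ft.

2719 ft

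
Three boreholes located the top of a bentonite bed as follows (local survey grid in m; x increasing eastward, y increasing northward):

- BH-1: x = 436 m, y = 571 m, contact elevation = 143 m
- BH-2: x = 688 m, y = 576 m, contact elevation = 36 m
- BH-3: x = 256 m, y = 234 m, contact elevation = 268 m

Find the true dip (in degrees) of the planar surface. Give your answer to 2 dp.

Let the plane be z = a·x + b·y + c.
BH-2−BH-1: 252a + 5b = −107;  BH-3−BH-1: −180a − 337b = 125.
Solving gives a = −0.42171, b = −0.14567.
Gradient magnitude |∇z| = √(a² + b²) = √(0.17784 + 0.02122) = 0.44616.
True dip = arctan(0.44616) = 24.04°, dipping toward ENE (azimuth ≈ 071°).

24.04°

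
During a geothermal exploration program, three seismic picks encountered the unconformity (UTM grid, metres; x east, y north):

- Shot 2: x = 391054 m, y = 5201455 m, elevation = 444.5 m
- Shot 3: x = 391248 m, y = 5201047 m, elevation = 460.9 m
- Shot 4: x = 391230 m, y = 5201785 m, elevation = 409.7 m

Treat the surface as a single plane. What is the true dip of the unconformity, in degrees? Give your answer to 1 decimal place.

5.5°

Let the plane be z = a·x + b·y + c.
Shot 3−Shot 2: 194a − 408b = 16.4;  Shot 4−Shot 2: 176a + 330b = −34.8.
Solving gives a = −0.06469, b = −0.07095.
Gradient magnitude |∇z| = √(a² + b²) = √(0.00418 + 0.00503) = 0.09602.
True dip = arctan(0.09602) = 5.5°, dipping toward NE (azimuth ≈ 042°).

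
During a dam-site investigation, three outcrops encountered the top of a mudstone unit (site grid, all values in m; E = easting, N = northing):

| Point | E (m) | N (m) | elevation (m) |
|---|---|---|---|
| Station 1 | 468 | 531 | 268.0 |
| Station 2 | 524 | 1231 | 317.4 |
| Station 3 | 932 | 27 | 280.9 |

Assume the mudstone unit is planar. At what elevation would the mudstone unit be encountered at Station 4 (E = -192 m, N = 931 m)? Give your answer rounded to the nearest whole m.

230 m

Let the plane be z = a·E + b·N + c.
Station 2−Station 1: 56a + 700b = 49.4;  Station 3−Station 1: 464a − 504b = 12.9.
Solving gives a = 0.09611, b = 0.06288.
Then c = 268 − a·468 − b·531 = 189.63.
At (-192, 931): z = −18.5 + 58.5 + 189.63 = 229.7 m.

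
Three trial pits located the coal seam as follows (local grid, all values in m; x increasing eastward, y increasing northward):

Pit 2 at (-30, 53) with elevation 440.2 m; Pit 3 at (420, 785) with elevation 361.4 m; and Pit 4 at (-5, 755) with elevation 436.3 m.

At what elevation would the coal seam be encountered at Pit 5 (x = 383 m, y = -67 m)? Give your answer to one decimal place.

Let the plane be z = a·x + b·y + c.
Pit 3−Pit 2: 450a + 732b = −78.8;  Pit 4−Pit 2: 25a + 702b = −3.9.
Solving gives a = −0.17629, b = 0.00072.
Then c = 440.2 − a·-30 − b·53 = 434.87.
At (383, -67): z = −67.5 − 0.0 + 434.87 = 367.3 m.

367.3 m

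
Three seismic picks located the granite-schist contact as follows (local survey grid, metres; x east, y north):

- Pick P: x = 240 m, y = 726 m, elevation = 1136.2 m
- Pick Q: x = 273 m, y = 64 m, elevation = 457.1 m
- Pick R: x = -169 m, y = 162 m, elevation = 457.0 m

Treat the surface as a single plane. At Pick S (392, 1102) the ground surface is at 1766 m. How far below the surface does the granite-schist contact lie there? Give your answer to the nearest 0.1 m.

204.8 m

Two edge vectors: Pick P→Pick Q = (33, -662, -679.1), Pick P→Pick R = (-409, -564, -679.2).
Normal n = (Pick P→Pick Q) × (Pick P→Pick R) = (66618, 300165.5, -289370).
So ∂z/∂x = −n_x/n_z = 0.230217 and ∂z/∂y = −n_y/n_z = 1.037307.
Intercept c from Pick P: 1136.2 − 55.25 − 753.08 = 327.86.
At (392, 1102): z_contact = 90.25 + 1143.11 + 327.86 = 1561.22 m.
Depth below ground = 1766 − 1561.22 = 204.8 m.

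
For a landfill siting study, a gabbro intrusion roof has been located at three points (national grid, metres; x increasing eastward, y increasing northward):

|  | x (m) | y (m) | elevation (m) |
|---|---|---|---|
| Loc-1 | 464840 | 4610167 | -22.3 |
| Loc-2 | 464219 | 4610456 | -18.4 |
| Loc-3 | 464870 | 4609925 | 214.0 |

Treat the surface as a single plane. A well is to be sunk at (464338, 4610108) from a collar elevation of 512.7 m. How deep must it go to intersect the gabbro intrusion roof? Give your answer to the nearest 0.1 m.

Two edge vectors: Loc-1→Loc-2 = (-621, 289, 3.9), Loc-1→Loc-3 = (30, -242, 236.3).
Normal n = (Loc-1→Loc-2) × (Loc-1→Loc-3) = (69234.5, 146859.3, 141612).
So ∂z/∂x = −n_x/n_z = −0.488902777 and ∂z/∂y = −n_y/n_z = −1.037054063.
Intercept c from Loc-1: -22.3 + 227261.57 + 4780992.42 = 5008231.69.
At (464338, 4610108): z_contact = −227016.14 − 4780931.23 + 5008231.69 = 284.32 m.
Depth below ground = 512.7 − 284.32 = 228.4 m.

228.4 m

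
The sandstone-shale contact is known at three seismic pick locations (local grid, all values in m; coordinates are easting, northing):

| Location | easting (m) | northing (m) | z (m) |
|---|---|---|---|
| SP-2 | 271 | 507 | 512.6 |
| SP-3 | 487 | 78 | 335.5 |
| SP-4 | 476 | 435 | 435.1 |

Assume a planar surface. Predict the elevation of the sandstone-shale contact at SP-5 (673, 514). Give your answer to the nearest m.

Let the plane be z = a·easting + b·northing + c.
SP-3−SP-2: 216a − 429b = −177.1;  SP-4−SP-2: 205a − 72b = −77.5.
Solving gives a = −0.28313, b = 0.27027.
Then c = 512.6 − a·271 − b·507 = 452.30.
At (673, 514): z = −190.5 + 138.9 + 452.30 = 400.7 m.

401 m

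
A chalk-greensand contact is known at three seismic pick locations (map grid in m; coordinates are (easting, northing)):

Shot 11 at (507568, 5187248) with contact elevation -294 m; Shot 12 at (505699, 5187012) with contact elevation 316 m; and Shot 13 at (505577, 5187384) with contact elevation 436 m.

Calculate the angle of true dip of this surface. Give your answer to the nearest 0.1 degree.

Two edge vectors: Shot 11→Shot 12 = (-1869, -236, 610), Shot 11→Shot 13 = (-1991, 136, 730).
Normal n = (Shot 11→Shot 12) × (Shot 11→Shot 13) = (-255240, 149860, -724060).
So ∂z/∂E = −n_x/n_z = −0.35251 and ∂z/∂N = −n_y/n_z = 0.20697.
Gradient magnitude |∇z| = √(a² + b²) = √(0.12426 + 0.04284) = 0.40878.
True dip = arctan(0.40878) = 22.2°, dipping toward ESE (azimuth ≈ 120°).

22.2°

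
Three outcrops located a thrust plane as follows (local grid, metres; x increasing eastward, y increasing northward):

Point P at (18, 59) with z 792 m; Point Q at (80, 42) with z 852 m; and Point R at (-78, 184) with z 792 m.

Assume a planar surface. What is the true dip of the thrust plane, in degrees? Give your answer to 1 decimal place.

57.1°

Two edge vectors: Point P→Point Q = (62, -17, 60), Point P→Point R = (-96, 125, 0).
Normal n = (Point P→Point Q) × (Point P→Point R) = (-7500, -5760, 6118).
So ∂z/∂x = −n_x/n_z = 1.22589 and ∂z/∂y = −n_y/n_z = 0.94148.
Gradient magnitude |∇z| = √(a² + b²) = √(1.50281 + 0.88639) = 1.54570.
True dip = arctan(1.54570) = 57.1°, dipping toward SW (azimuth ≈ 232°).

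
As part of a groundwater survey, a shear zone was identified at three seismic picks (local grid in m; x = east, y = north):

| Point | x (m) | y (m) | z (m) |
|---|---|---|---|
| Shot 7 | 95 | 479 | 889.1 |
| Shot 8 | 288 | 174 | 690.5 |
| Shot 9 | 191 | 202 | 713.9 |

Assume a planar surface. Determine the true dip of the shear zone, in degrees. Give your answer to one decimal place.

Two edge vectors: Shot 7→Shot 8 = (193, -305, -198.6), Shot 7→Shot 9 = (96, -277, -175.2).
Normal n = (Shot 7→Shot 8) × (Shot 7→Shot 9) = (-1576.2, 14748, -24181).
So ∂z/∂x = −n_x/n_z = −0.06518 and ∂z/∂y = −n_y/n_z = 0.60990.
Gradient magnitude |∇z| = √(a² + b²) = √(0.00425 + 0.37198) = 0.61337.
True dip = arctan(0.61337) = 31.5°, dipping toward S (azimuth ≈ 174°).

31.5°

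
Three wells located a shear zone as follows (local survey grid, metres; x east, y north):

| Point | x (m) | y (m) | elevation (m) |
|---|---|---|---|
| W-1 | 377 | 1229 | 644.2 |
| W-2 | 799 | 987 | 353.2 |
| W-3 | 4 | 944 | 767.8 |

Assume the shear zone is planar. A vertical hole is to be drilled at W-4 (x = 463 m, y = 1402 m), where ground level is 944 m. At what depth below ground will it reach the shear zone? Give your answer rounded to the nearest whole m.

300 m

Let the plane be z = a·x + b·y + c.
W-2−W-1: 422a − 242b = −291;  W-3−W-1: −373a − 285b = 123.6.
Solving gives a = −0.53599, b = 0.26781.
Then c = 644.2 − a·377 − b·1229 = 517.13.
At (463, 1402): z_contact = −248.2 + 375.5 + 517.13 = 644.4 m.
Depth below ground = 944 − 644.4 = 300 m.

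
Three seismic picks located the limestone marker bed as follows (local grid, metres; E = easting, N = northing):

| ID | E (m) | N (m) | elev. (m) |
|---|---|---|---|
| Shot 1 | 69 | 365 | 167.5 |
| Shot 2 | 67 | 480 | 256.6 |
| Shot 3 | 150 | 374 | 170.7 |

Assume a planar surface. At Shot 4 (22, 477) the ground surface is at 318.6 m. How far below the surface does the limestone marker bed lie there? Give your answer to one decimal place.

Two edge vectors: Shot 1→Shot 2 = (-2, 115, 89.1), Shot 1→Shot 3 = (81, 9, 3.2).
Normal n = (Shot 1→Shot 2) × (Shot 1→Shot 3) = (-433.9, 7223.5, -9333).
So ∂z/∂E = −n_x/n_z = −0.04649 and ∂z/∂N = −n_y/n_z = 0.77397.
Intercept c from Shot 1: 167.5 + 3.21 − 282.50 = −111.79.
At (22, 477): z_contact = −1.02 + 369.19 − 111.79 = 256.37 m.
Depth below ground = 318.6 − 256.37 = 62.2 m.

62.2 m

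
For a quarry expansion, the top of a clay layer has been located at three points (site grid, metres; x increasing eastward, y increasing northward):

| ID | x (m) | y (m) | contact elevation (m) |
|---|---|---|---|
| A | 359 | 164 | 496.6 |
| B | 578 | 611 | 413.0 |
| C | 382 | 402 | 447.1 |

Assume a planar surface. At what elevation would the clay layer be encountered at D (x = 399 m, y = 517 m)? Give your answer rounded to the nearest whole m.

Let the plane be z = a·x + b·y + c.
B−A: 219a + 447b = −83.6;  C−A: 23a + 238b = −49.5.
Solving gives a = 0.05329, b = −0.21313.
Then c = 496.6 − a·359 − b·164 = 512.42.
At (399, 517): z = 21.3 − 110.2 + 512.42 = 423.5 m.

423 m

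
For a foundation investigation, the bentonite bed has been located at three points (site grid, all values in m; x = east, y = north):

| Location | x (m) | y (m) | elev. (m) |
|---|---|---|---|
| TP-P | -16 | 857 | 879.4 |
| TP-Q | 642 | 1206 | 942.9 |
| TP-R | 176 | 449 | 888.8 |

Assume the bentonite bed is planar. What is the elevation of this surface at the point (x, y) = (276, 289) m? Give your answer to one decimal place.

Let the plane be z = a·x + b·y + c.
TP-Q−TP-P: 658a + 349b = 63.5;  TP-R−TP-P: 192a − 408b = 9.4.
Solving gives a = 0.087008, b = 0.017906.
Then c = 879.4 − a·-16 − b·857 = 865.45.
At (276, 289): z = 24.0 + 5.2 + 865.45 = 894.6 m.

894.6 m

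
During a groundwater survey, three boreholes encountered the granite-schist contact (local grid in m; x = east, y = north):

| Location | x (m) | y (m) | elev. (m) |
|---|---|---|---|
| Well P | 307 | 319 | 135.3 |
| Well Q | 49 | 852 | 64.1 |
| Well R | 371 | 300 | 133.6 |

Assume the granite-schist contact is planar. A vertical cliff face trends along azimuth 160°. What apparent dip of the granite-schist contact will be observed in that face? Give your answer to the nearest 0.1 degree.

Two edge vectors: Well P→Well Q = (-258, 533, -71.2), Well P→Well R = (64, -19, -1.7).
Normal n = (Well P→Well Q) × (Well P→Well R) = (-2258.9, -4995.4, -29210).
So ∂z/∂x = −n_x/n_z = −0.07733 and ∂z/∂y = −n_y/n_z = −0.17102.
Unit vector along 160° is (sin 160°, cos 160°) = (0.3420, -0.9397).
Slope in that direction = a·(0.3420) + b·(-0.9397) = 0.13425.
Apparent dip = arctan|0.13425| = 7.6° (true dip is 10.6°, so apparent ≤ true as expected).

7.6°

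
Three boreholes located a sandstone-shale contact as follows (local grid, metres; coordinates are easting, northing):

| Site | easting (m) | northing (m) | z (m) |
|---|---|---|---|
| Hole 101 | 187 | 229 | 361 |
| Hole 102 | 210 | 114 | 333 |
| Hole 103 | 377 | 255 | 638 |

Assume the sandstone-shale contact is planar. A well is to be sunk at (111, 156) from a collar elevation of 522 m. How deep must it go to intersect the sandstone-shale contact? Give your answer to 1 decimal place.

304.4 m

Let the plane be z = a·easting + b·northing + c.
Hole 102−Hole 101: 23a − 115b = −28;  Hole 103−Hole 101: 190a + 26b = 277.
Solving gives a = 1.38663, b = 0.52080.
Then c = 361 − a·187 − b·229 = −17.56.
At (111, 156): z_contact = 153.92 + 81.25 − 17.56 = 217.60 m.
Depth below ground = 522 − 217.60 = 304.4 m.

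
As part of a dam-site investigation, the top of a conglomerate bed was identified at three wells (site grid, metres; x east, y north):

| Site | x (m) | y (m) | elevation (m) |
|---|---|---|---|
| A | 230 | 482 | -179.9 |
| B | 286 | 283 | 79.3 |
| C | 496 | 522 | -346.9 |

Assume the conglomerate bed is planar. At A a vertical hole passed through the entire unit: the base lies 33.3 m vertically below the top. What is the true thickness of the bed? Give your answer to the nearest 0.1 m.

Let the plane be z = a·x + b·y + c.
B−A: 56a − 199b = 259.2;  C−A: 266a + 40b = −167.
Solving gives a = −0.41442, b = −1.41913.
|∇z| = √(a²+b²) = 1.47840, so dip δ = arctan(1.47840) = 55.93°.
True thickness = vertical thickness × cos δ = 33.3 × cos 55.93° = 18.7 m.

18.7 m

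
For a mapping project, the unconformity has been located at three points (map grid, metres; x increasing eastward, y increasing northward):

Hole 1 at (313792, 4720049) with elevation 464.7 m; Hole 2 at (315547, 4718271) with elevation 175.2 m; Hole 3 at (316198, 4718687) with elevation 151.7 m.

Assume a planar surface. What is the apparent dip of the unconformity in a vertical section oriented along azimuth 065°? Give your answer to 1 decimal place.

Let the plane be z = a·x + b·y + c.
Hole 2−Hole 1: 1755a − 1778b = −289.5;  Hole 3−Hole 1: 2406a − 1362b = −313.
Solving gives a = −0.08594, b = 0.07800.
Unit vector along 065° is (sin 65°, cos 65°) = (0.9063, 0.4226).
Slope in that direction = a·(0.9063) + b·(0.4226) = −0.04492.
Apparent dip = arctan|0.04492| = 2.6° (true dip is 6.6°, so apparent ≤ true as expected).

2.6°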